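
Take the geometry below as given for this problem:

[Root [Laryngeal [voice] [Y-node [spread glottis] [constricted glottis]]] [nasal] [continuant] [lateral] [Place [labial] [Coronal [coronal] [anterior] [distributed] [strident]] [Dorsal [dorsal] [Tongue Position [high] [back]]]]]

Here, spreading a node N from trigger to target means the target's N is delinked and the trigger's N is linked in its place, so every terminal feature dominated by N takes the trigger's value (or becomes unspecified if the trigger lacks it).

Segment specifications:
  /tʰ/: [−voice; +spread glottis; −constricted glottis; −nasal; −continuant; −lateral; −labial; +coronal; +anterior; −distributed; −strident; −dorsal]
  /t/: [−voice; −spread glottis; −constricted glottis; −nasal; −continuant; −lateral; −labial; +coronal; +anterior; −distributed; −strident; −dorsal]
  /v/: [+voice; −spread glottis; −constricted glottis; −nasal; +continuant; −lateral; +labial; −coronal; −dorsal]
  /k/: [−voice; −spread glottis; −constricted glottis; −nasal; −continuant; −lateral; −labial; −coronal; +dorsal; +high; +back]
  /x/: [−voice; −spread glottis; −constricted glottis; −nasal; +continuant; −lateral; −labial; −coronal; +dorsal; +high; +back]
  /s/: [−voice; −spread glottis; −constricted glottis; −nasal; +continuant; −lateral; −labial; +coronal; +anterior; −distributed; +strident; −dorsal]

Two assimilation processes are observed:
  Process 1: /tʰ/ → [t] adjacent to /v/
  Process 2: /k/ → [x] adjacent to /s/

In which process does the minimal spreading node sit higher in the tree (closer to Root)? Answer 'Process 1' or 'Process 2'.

Process 1: the feature that changes is [spread glottis]; the minimal node is [spread glottis] (depth 3).
Process 2: the feature that changes is [continuant]; the minimal node is [continuant] (depth 1).
[continuant] (depth 1) sits above [spread glottis] (depth 3), making Process 2 the one with the higher spreading node.

Process 2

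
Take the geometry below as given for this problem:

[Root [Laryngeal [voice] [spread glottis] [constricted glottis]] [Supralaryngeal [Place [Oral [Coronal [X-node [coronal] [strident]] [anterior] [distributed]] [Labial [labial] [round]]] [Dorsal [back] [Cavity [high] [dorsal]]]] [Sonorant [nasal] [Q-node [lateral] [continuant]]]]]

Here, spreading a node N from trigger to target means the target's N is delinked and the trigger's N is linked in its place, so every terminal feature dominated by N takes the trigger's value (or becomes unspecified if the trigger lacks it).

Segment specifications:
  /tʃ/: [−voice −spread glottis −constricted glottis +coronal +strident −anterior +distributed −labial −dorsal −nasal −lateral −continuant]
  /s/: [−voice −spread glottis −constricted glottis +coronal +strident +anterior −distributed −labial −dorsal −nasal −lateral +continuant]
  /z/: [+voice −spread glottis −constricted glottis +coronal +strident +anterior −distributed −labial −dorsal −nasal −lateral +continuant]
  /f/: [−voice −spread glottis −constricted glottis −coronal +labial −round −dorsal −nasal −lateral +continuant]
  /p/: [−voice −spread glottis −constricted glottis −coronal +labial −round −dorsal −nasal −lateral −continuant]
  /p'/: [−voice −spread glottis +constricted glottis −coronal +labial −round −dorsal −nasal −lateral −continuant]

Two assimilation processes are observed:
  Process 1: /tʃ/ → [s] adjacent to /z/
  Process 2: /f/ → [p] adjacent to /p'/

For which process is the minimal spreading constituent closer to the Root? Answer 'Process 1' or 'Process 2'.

Process 1 alters [continuant], [anterior], [distributed]; the lowest common ancestor is Supralaryngeal (depth 1 from Root).
Process 2 alters [continuant]; the lowest dominating node is [continuant] (depth 4 from Root).
Supralaryngeal (depth 1) sits above [continuant] (depth 4), making Process 1 the one with the higher spreading node.

Process 1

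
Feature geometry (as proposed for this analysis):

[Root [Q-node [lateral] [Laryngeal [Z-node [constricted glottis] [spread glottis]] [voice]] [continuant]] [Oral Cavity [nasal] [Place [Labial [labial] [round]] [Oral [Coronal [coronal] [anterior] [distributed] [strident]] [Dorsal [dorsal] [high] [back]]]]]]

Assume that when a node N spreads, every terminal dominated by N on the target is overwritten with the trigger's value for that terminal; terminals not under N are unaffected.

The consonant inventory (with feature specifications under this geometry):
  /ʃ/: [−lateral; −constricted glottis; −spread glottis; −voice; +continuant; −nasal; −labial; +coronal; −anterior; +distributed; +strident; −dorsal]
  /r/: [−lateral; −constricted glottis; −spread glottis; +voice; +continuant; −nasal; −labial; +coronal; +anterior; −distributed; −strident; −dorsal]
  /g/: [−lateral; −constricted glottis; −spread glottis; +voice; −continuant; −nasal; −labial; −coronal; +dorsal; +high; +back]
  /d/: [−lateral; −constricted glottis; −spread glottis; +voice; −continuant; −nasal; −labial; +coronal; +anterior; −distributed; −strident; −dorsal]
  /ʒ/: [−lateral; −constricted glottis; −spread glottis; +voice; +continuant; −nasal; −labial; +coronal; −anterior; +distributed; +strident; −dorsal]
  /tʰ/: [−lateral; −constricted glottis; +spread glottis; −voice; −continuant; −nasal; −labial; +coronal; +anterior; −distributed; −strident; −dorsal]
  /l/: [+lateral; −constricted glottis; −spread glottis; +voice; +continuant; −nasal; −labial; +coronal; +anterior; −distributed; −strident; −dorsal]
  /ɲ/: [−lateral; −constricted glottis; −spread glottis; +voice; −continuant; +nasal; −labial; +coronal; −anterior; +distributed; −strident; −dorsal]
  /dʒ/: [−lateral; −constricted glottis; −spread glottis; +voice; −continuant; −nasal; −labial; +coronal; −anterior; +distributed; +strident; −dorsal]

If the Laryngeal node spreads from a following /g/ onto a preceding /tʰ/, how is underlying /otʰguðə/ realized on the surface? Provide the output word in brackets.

Laryngeal immediately or transitively dominates [constricted glottis], [spread glottis], [voice].
After delinking /tʰ/'s Laryngeal and linking /g/'s, the affected terminals become [−constricted glottis], [−spread glottis], [+voice]; [lateral], [continuant], [nasal], … (outside Laryngeal) are retained from /tʰ/.
Among the inventory, only /d/ has exactly this specification, giving the surface form [odguðə].

[odguðə]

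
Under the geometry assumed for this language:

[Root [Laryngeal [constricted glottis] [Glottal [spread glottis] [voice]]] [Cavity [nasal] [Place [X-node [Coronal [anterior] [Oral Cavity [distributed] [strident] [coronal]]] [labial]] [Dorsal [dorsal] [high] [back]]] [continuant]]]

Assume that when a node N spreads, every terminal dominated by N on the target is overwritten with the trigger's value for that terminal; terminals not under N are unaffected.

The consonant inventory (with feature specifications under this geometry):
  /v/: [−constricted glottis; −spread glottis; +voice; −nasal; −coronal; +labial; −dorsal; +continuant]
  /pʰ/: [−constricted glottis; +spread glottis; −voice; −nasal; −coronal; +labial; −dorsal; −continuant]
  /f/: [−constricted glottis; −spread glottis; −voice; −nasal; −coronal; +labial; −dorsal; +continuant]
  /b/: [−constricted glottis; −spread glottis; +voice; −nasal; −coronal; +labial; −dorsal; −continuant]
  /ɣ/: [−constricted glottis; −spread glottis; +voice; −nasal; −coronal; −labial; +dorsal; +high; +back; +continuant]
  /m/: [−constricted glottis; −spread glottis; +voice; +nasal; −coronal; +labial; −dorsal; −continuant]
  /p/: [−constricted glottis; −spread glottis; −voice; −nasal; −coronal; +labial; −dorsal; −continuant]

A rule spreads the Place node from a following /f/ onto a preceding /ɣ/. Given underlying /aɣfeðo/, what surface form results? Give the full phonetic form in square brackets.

The Place node dominates the terminals [anterior], [distributed], [strident], [coronal], [labial], [dorsal], [high], [back].
The target acquires /f/'s values for everything under Place — [−coronal], [+labial], [−dorsal] — while keeping its own [constricted glottis], [spread glottis], [voice], ….
Among the inventory, only /v/ has exactly this specification, giving the surface form [avfeðo].

[avfeðo]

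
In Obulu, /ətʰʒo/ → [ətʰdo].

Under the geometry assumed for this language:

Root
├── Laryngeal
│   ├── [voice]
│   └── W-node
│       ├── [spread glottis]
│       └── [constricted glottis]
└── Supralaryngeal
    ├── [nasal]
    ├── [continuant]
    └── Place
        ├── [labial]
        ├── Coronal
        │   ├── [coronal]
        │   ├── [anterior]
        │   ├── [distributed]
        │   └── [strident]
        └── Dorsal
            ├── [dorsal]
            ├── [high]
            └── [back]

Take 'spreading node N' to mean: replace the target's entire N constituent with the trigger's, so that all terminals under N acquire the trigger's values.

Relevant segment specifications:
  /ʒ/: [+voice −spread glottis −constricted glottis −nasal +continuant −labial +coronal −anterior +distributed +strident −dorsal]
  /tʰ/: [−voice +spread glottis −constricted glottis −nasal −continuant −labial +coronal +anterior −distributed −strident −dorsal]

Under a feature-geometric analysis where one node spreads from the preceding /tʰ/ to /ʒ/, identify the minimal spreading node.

Feature comparison: [continuant], [anterior], [distributed], [strident] differ between /ʒ/ and [d]; the remaining terminals match.
In this geometry the lowest node dominating all of them is Supralaryngeal: every daughter of Supralaryngeal dominates only a proper subset, so no lower node suffices.
Delinking /ʒ/'s Supralaryngeal and associating /tʰ/'s Supralaryngeal gives precisely the feature bundle of [d].
[spread glottis], [voice] — on which /tʰ/ differs from /ʒ/ — are unchanged, so Root cannot have spread; the constituent is no larger than Supralaryngeal.

Supralaryngeal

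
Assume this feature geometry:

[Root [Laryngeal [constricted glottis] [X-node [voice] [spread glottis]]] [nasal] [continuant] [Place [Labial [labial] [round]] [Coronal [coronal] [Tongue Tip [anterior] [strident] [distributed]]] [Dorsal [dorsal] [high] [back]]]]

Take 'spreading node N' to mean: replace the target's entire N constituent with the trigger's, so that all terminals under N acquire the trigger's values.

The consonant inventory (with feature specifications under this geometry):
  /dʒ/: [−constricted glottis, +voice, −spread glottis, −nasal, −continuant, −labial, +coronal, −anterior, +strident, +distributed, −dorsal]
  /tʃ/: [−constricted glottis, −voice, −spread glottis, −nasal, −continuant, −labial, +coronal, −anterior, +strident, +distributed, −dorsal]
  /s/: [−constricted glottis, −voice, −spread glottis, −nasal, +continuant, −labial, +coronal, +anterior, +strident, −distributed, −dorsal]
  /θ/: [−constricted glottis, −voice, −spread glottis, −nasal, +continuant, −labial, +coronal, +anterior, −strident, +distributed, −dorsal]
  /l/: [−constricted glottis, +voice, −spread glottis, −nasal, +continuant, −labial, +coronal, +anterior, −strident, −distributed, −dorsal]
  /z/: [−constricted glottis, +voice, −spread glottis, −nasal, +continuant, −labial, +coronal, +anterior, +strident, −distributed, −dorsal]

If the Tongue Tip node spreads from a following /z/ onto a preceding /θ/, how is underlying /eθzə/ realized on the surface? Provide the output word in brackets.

[eszə]

Terminals under Tongue Tip in this geometry: [anterior], [strident], [distributed].
The target acquires /z/'s values for everything under Tongue Tip — [+anterior], [+strident], [−distributed] — while keeping its own [constricted glottis], [voice], [spread glottis], ….
This feature bundle is that of [s], so /eθzə/ surfaces as [eszə].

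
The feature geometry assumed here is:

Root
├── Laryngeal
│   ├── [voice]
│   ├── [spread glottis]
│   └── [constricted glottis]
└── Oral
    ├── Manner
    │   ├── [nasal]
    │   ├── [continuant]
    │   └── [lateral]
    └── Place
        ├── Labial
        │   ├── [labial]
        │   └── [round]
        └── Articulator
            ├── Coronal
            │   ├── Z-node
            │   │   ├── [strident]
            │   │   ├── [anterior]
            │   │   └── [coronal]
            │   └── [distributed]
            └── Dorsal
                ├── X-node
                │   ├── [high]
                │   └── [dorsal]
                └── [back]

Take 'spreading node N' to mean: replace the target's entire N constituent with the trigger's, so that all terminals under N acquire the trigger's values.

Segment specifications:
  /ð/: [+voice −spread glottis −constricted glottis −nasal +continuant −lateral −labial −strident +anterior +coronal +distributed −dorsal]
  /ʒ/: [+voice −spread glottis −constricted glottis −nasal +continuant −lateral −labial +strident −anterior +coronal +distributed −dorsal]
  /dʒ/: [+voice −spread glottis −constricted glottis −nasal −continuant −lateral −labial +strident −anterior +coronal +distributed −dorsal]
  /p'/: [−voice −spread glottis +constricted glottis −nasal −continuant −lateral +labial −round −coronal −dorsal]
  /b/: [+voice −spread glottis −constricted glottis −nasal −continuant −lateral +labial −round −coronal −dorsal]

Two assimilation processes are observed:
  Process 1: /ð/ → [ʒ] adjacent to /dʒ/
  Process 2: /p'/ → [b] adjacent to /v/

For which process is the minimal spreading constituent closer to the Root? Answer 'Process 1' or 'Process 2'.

In Process 1, [anterior], [strident] change, so the minimal spreading node is Z-node at depth 5.
Process 2: the features that change are [voice], [constricted glottis]; the minimal node is Laryngeal (depth 1).
Laryngeal is closer to Root than Z-node, so Process 2 spreads the higher node.

Process 2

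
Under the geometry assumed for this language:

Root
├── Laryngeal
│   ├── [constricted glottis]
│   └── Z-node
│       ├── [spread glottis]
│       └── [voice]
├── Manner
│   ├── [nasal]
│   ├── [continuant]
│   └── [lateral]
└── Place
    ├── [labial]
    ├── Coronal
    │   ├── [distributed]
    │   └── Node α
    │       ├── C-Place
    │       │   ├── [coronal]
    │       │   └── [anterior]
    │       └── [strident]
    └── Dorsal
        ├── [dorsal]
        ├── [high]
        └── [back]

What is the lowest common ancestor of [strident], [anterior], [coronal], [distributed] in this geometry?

[strident]: Root ▹ Place ▹ Coronal ▹ Node α ▹ [strident].
[anterior]: Root ▹ Place ▹ Coronal ▹ Node α ▹ C-Place ▹ [anterior].
[coronal]: Root ▹ Place ▹ Coronal ▹ Node α ▹ C-Place ▹ [coronal].
[distributed]: Root ▹ Place ▹ Coronal ▹ [distributed].
These paths first converge at Coronal; no daughter of Coronal dominates all 4 features, so Coronal is the minimal constituent.

Coronal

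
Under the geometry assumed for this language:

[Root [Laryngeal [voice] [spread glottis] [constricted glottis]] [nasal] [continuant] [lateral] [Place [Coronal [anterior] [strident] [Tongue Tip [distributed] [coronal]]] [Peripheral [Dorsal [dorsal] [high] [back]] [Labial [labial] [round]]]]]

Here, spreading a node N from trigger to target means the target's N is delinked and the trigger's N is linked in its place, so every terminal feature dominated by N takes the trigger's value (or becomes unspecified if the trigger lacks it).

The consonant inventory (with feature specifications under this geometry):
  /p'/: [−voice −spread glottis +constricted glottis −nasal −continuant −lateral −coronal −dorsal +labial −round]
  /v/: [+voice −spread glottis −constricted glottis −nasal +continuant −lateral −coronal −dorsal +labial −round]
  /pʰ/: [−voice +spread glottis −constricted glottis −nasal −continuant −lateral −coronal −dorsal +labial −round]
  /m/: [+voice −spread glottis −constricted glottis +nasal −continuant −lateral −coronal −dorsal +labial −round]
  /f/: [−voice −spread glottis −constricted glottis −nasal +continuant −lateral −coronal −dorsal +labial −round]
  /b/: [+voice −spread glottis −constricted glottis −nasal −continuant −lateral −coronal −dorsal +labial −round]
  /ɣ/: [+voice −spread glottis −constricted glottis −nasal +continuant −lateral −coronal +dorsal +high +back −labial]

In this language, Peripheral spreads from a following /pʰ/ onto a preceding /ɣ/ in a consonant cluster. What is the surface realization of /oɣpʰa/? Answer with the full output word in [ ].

The Peripheral node dominates the terminals [dorsal], [high], [back], [labial], [round].
The target acquires /pʰ/'s values for everything under Peripheral — [−dorsal], [+labial], [−round] — while keeping its own [voice], [spread glottis], [constricted glottis], ….
The resulting bundle matches /v/ in the inventory; substituting it for /ɣ/ gives [ovpʰa].

[ovpʰa]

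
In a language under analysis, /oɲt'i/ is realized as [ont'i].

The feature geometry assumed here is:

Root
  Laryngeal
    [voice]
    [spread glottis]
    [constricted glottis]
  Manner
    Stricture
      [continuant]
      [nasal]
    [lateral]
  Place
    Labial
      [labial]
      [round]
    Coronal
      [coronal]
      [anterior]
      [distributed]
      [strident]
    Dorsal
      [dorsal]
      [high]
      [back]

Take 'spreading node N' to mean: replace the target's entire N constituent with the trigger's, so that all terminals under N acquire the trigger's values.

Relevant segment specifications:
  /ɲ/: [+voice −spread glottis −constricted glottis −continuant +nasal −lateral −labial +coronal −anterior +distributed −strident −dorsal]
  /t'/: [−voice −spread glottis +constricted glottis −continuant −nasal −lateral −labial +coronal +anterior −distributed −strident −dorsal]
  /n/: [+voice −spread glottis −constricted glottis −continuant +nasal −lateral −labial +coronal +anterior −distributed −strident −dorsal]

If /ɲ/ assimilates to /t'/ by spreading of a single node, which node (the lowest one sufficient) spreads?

Feature comparison: [anterior], [distributed] differ between /ɲ/ and [n]; the remaining terminals match.
Tracing each changed feature up the tree, the paths first meet at Coronal; any lower node misses at least one of them.
If Coronal spreads, every terminal under it takes /t'/'s value, producing [n] as observed.
Features on which the two segments disagree outside Coronal, such as [constricted glottis], [voice], are unchanged — nothing dominating them spread, and Coronal is the minimal sufficient constituent.

Coronal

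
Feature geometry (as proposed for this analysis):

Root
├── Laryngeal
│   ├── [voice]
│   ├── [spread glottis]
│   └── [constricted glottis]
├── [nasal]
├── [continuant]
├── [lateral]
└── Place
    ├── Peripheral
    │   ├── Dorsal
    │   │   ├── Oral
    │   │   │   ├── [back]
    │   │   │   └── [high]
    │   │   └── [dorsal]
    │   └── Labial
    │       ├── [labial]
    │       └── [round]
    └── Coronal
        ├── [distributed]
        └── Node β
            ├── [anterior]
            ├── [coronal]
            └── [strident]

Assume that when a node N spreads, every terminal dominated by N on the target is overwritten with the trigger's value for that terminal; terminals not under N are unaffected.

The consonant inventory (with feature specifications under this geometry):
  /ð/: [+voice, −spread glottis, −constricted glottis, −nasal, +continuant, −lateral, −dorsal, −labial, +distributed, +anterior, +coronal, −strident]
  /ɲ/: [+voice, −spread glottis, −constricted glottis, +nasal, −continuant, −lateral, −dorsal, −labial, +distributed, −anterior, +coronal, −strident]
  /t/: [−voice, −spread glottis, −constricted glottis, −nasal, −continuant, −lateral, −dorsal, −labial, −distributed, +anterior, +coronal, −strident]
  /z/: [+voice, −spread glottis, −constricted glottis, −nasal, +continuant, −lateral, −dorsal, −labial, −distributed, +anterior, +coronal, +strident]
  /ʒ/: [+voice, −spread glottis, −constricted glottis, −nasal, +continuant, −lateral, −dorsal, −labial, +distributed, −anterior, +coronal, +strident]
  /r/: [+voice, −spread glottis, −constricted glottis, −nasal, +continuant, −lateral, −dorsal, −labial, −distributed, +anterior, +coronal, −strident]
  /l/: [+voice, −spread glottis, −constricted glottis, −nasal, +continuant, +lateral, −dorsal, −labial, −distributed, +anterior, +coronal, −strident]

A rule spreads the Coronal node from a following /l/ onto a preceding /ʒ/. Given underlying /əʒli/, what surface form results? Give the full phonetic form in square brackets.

[ərli]

The Coronal node dominates the terminals [distributed], [anterior], [coronal], [strident].
The target acquires /l/'s values for everything under Coronal — [−distributed], [+anterior], [+coronal], [−strident] — while keeping its own [voice], [spread glottis], [constricted glottis], ….
This feature bundle is that of [r], so /əʒli/ surfaces as [ərli].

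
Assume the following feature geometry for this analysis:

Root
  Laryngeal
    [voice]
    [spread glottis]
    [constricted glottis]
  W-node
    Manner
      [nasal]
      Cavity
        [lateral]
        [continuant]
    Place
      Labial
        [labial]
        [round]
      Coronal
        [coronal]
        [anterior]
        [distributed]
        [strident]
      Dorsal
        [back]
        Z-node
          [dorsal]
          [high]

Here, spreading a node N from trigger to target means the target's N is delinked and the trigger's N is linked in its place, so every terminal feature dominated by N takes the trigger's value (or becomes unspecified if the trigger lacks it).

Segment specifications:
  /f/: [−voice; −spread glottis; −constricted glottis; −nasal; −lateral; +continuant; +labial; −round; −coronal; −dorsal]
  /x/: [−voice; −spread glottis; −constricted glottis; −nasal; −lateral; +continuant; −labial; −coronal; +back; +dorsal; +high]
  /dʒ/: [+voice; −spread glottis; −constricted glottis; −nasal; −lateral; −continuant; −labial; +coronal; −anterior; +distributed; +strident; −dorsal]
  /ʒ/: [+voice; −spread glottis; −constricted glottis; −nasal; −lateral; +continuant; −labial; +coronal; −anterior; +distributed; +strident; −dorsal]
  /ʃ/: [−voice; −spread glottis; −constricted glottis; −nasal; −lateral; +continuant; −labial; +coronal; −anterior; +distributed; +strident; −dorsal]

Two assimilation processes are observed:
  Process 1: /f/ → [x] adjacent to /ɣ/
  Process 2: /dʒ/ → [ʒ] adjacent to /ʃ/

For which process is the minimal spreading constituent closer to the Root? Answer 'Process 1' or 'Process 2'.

Process 1 alters [labial], [round], [dorsal], [high], [back]; the lowest common ancestor is Place (depth 2 from Root).
Process 2: the feature that changes is [continuant]; the minimal node is [continuant] (depth 4).
Place (depth 2) sits above [continuant] (depth 4), making Process 1 the one with the higher spreading node.

Process 1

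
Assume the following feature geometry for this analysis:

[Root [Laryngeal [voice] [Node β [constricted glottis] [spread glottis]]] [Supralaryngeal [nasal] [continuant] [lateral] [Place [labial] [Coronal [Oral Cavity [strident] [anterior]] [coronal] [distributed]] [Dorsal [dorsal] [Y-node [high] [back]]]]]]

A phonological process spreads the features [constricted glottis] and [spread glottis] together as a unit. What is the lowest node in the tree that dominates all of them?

[constricted glottis] is immediately dominated by Node β.
[spread glottis] is immediately dominated by Node β.
The lowest node appearing on every path is Node β; each proper daughter of Node β fails to dominate at least one of the listed features.

Node β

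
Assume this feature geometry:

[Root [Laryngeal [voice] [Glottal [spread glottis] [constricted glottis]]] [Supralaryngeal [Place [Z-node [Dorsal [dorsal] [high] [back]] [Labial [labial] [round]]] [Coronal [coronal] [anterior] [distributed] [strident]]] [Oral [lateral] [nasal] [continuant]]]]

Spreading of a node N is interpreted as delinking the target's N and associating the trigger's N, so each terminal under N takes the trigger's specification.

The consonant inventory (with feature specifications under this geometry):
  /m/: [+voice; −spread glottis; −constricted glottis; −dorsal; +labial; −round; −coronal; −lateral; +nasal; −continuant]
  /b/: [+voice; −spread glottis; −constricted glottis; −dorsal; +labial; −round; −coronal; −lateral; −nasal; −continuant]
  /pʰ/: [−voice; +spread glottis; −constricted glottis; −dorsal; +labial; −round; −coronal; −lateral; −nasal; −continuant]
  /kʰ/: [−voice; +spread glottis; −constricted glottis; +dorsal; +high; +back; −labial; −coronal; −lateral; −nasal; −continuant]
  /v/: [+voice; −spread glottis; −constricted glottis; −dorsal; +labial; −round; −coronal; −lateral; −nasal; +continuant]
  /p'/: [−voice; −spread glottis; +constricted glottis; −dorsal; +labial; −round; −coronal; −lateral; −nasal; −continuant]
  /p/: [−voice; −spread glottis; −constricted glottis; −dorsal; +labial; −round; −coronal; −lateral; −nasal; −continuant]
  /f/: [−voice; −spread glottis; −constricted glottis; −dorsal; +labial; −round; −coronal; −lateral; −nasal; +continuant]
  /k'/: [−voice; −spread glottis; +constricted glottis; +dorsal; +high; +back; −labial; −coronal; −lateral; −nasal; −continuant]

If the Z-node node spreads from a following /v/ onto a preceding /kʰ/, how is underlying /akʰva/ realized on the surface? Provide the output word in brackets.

[apʰva]

The Z-node node dominates the terminals [dorsal], [high], [back], [labial], [round].
Spreading Z-node from /v/ onto /kʰ/ replaces those values with /v/'s: [−dorsal], [+labial], [−round]. Features outside Z-node ([voice], [spread glottis], [constricted glottis], …) stay as in /kʰ/.
Among the inventory, only /pʰ/ has exactly this specification, giving the surface form [apʰva].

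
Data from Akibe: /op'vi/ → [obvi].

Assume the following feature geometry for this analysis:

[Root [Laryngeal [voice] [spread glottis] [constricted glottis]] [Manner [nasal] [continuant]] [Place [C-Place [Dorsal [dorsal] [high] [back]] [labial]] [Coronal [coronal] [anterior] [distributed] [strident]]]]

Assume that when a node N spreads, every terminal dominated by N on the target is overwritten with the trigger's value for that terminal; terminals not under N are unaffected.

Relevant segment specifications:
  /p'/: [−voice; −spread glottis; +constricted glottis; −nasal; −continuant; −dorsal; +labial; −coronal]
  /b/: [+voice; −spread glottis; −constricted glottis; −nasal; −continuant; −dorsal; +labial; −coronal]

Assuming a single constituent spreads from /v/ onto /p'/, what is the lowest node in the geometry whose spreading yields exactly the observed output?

Laryngeal

Comparing /p'/ with its surface form [b], the features that change are [voice], [constricted glottis].
The smallest constituent containing every changed terminal is Laryngeal — each of its daughters lacks at least one of the affected features.
Delinking /p'/'s Laryngeal and associating /v/'s Laryngeal gives precisely the feature bundle of [b].
Since [continuant] is preserved even though /v/ disagrees there, no node above Laryngeal spread.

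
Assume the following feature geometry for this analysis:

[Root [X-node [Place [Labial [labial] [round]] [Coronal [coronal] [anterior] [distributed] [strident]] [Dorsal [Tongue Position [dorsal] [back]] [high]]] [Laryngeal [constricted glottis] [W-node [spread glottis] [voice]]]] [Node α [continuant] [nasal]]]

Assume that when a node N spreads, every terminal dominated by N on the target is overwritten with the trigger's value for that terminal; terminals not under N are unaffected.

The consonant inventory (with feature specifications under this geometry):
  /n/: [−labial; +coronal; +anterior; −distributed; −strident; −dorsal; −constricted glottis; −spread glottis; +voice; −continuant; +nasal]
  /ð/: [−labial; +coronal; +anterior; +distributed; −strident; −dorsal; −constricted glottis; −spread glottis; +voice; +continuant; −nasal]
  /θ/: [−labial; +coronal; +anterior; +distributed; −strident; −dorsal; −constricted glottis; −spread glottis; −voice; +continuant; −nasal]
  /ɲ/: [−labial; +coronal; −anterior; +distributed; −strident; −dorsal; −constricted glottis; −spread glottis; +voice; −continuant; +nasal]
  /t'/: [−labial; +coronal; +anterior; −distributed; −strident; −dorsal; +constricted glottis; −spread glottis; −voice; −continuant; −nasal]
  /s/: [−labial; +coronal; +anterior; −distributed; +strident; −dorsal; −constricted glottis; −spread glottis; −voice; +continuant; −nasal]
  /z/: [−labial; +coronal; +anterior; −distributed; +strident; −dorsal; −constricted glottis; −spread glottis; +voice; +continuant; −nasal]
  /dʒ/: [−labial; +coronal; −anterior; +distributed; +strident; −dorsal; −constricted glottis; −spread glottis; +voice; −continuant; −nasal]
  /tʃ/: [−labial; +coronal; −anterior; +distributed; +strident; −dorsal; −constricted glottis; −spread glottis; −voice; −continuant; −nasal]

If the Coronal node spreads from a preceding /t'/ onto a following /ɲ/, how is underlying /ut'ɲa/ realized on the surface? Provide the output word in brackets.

[ut'na]

Coronal immediately or transitively dominates [coronal], [anterior], [distributed], [strident].
Spreading Coronal from /t'/ onto /ɲ/ replaces those values with /t'/'s: [+coronal], [+anterior], [−distributed], [−strident]. Features outside Coronal ([labial], [dorsal], [constricted glottis], …) stay as in /ɲ/.
The resulting bundle matches /n/ in the inventory; substituting it for /ɲ/ gives [ut'na].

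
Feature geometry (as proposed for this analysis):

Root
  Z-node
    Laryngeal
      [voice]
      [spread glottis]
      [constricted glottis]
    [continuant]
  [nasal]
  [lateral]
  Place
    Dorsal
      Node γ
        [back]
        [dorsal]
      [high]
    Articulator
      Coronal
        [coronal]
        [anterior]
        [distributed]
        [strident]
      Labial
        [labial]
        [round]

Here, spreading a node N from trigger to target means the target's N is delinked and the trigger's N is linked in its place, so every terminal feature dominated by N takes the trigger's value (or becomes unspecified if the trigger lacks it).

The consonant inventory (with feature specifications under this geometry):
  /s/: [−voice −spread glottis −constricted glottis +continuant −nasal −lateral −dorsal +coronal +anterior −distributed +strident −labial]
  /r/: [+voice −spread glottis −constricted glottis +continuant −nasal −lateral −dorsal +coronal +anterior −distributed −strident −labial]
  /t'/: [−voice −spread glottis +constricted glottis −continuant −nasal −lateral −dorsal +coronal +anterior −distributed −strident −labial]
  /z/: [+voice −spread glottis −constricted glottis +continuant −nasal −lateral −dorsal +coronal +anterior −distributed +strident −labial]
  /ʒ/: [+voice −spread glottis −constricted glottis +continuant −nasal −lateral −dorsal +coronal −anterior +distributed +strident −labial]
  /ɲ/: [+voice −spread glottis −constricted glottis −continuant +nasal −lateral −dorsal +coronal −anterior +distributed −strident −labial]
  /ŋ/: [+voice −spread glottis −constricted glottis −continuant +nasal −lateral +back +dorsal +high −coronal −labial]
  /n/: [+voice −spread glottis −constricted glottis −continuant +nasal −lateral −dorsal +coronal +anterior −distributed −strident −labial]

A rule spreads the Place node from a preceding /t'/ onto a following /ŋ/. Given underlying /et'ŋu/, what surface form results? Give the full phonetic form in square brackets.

Place immediately or transitively dominates [back], [dorsal], [high], [coronal], [anterior], [distributed], [strident], [labial], [round].
Spreading Place from /t'/ onto /ŋ/ replaces those values with /t'/'s: [−dorsal], [+coronal], [+anterior], [−distributed], [−strident], [−labial]. Features outside Place ([voice], [spread glottis], [constricted glottis], …) stay as in /ŋ/.
This feature bundle is that of [n], so /et'ŋu/ surfaces as [et'nu].

[et'nu]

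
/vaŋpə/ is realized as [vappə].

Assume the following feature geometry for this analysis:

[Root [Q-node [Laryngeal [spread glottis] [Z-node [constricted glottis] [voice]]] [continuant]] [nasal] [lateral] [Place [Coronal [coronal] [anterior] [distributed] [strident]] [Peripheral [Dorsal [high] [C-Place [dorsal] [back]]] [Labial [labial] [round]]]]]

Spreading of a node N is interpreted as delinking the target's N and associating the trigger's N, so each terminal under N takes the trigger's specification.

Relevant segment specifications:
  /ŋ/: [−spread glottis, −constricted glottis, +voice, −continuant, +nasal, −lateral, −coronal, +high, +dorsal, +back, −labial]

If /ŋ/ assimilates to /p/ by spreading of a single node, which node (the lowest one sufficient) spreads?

Feature comparison: [voice], [nasal], [labial], [round], [dorsal], [high], [back] differ between /ŋ/ and [p]; the remaining terminals match.
The smallest constituent containing every changed terminal is Root — each of its daughters lacks at least one of the affected features.
Spreading Root from /p/ overwrites each of those terminals with /p/'s values, yielding exactly [p].

Root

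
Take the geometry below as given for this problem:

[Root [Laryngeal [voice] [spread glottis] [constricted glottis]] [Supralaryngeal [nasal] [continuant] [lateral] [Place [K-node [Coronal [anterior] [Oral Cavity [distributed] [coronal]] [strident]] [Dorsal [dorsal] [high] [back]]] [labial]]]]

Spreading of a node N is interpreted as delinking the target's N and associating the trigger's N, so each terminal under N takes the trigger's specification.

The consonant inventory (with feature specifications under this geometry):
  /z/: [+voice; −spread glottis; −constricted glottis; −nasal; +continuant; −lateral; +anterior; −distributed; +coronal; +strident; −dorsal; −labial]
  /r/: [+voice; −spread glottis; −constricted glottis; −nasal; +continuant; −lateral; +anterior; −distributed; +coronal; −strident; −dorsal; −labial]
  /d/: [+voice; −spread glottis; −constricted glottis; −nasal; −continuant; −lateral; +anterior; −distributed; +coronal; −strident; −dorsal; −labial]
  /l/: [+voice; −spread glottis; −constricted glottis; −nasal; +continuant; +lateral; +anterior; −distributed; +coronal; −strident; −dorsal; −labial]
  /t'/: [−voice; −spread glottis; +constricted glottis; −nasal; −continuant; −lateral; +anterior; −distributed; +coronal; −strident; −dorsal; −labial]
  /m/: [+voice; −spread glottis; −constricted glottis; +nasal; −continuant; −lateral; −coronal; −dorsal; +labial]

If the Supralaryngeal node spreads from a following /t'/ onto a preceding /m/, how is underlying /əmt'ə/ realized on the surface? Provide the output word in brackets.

The Supralaryngeal node dominates the terminals [nasal], [continuant], [lateral], [anterior], [distributed], [coronal], [strident], [dorsal], [high], [back], [labial].
Spreading Supralaryngeal from /t'/ onto /m/ replaces those values with /t'/'s: [−nasal], [−continuant], [−lateral], [+anterior], [−distributed], [+coronal], [−strident], [−dorsal], [−labial]. Features outside Supralaryngeal ([voice], [spread glottis], [constricted glottis]) stay as in /m/.
The resulting bundle matches /d/ in the inventory; substituting it for /m/ gives [ədt'ə].

[ədt'ə]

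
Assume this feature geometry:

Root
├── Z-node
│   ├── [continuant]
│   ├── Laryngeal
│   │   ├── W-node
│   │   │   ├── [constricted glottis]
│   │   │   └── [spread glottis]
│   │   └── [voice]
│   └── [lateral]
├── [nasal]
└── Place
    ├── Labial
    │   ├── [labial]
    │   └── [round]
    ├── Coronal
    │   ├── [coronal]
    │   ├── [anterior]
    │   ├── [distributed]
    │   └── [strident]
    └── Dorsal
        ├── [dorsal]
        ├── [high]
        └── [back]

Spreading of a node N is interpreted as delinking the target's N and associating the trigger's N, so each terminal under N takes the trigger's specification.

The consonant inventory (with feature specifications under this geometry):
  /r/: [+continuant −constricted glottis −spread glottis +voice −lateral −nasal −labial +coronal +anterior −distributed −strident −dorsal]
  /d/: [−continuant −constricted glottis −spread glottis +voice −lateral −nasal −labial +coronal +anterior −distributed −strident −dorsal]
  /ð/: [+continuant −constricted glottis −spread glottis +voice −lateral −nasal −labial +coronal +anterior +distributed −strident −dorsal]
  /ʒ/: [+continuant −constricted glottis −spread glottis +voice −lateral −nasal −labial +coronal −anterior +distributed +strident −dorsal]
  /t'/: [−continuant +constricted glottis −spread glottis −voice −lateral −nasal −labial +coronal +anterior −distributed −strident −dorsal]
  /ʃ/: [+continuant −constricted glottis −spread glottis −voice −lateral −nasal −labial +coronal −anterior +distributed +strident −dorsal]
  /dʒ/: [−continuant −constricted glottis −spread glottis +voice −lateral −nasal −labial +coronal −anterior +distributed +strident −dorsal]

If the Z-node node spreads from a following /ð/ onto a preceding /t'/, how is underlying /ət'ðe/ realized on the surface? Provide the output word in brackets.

[ərðe]

Z-node immediately or transitively dominates [continuant], [constricted glottis], [spread glottis], [voice], [lateral].
The target acquires /ð/'s values for everything under Z-node — [+continuant], [−constricted glottis], [−spread glottis], [+voice], [−lateral] — while keeping its own [nasal], [labial], [coronal], ….
Among the inventory, only /r/ has exactly this specification, giving the surface form [ərðe].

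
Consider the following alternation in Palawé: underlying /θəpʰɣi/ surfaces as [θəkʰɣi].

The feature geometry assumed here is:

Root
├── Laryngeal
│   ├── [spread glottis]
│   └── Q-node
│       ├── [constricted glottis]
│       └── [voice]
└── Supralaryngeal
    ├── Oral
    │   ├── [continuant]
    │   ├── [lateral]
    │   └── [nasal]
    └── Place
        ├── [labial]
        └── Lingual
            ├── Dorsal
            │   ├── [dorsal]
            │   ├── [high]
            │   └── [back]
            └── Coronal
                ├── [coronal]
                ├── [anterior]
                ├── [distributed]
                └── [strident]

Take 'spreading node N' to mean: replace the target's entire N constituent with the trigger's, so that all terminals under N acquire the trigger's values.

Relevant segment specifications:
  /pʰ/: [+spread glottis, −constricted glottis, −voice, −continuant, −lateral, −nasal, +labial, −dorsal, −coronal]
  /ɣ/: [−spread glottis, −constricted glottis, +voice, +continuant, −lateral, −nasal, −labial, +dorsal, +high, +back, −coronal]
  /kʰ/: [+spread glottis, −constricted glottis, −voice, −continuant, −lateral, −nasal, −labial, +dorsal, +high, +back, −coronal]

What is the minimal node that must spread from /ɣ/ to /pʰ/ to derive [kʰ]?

Place

/pʰ/ and [kʰ] differ in [labial], [dorsal], [high], [back]; every other specified feature is identical.
Tracing each changed feature up the tree, the paths first meet at Place; any lower node misses at least one of them.
Spreading Place from /ɣ/ overwrites each of those terminals with /ɣ/'s values, yielding exactly [kʰ].
Since [continuant] is preserved even though /ɣ/ disagrees there, no node above Place spread.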